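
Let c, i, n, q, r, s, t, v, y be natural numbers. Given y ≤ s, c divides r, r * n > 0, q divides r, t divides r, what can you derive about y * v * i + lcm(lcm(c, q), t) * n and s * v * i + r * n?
y * v * i + lcm(lcm(c, q), t) * n ≤ s * v * i + r * n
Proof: y ≤ s. By multiplying by a non-negative, y * v ≤ s * v. By multiplying by a non-negative, y * v * i ≤ s * v * i. From c divides r and q divides r, lcm(c, q) divides r. Since t divides r, lcm(lcm(c, q), t) divides r. Then lcm(lcm(c, q), t) * n divides r * n. Since r * n > 0, lcm(lcm(c, q), t) * n ≤ r * n. y * v * i ≤ s * v * i, so y * v * i + lcm(lcm(c, q), t) * n ≤ s * v * i + r * n.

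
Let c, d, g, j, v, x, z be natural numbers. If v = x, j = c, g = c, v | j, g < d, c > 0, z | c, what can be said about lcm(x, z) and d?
lcm(x, z) < d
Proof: From v = x and v | j, x | j. From j = c, x | c. z | c, so lcm(x, z) | c. Since c > 0, lcm(x, z) ≤ c. g = c and g < d, thus c < d. lcm(x, z) ≤ c, so lcm(x, z) < d.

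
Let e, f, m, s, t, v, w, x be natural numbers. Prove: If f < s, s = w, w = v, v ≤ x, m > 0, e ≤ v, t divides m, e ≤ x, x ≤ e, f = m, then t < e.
s = w and w = v, thus s = v. x ≤ e and e ≤ x, thus x = e. Since v ≤ x, v ≤ e. e ≤ v, so v = e. Since s = v, s = e. t divides m and m > 0, so t ≤ m. f = m and f < s, thus m < s. Since t ≤ m, t < s. s = e, so t < e.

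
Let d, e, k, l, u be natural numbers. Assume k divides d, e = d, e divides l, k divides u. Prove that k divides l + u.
e = d and e divides l, therefore d divides l. Since k divides d, k divides l. Because k divides u, k divides l + u.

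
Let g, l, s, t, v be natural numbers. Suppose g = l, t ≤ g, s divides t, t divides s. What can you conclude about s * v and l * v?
s * v ≤ l * v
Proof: t divides s and s divides t, therefore t = s. g = l and t ≤ g, thus t ≤ l. From t = s, s ≤ l. By multiplying by a non-negative, s * v ≤ l * v.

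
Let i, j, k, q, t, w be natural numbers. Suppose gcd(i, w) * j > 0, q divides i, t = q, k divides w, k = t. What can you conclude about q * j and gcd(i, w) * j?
q * j ≤ gcd(i, w) * j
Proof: k = t and k divides w, hence t divides w. t = q, so q divides w. q divides i, so q divides gcd(i, w). Then q * j divides gcd(i, w) * j. gcd(i, w) * j > 0, so q * j ≤ gcd(i, w) * j.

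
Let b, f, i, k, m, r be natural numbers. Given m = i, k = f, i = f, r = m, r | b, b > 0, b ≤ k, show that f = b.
r = m and m = i, thus r = i. r | b, so i | b. Since b > 0, i ≤ b. i = f, so f ≤ b. Since k = f and b ≤ k, b ≤ f. Because f ≤ b, f = b.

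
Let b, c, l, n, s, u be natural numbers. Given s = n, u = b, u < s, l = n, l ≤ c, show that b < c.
Since u = b and u < s, b < s. Since s = n, b < n. l = n and l ≤ c, thus n ≤ c. Since b < n, b < c.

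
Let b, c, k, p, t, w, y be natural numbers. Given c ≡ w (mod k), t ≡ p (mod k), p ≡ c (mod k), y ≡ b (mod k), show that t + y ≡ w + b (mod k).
t ≡ p (mod k) and p ≡ c (mod k), so t ≡ c (mod k). c ≡ w (mod k), so t ≡ w (mod k). Because y ≡ b (mod k), t + y ≡ w + b (mod k).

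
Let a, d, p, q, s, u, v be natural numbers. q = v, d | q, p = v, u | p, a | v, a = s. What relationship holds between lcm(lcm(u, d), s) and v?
lcm(lcm(u, d), s) | v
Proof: Since p = v and u | p, u | v. q = v and d | q, therefore d | v. Because u | v, lcm(u, d) | v. a = s and a | v, therefore s | v. lcm(u, d) | v, so lcm(lcm(u, d), s) | v.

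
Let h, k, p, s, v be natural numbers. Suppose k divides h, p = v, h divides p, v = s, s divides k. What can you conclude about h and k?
h = k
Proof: From p = v and v = s, p = s. Since h divides p, h divides s. Since s divides k, h divides k. Since k divides h, k = h. Then h = k.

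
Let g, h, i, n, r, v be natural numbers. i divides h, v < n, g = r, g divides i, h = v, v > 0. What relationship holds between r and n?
r < n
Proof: Because g divides i and i divides h, g divides h. g = r, so r divides h. Since h = v, r divides v. Since v > 0, r ≤ v. Since v < n, r < n.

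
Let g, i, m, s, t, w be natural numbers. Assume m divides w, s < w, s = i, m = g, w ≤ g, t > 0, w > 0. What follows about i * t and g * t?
i * t < g * t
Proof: Because m = g and m divides w, g divides w. w > 0, so g ≤ w. w ≤ g, so w = g. s = i and s < w, therefore i < w. w = g, so i < g. Using t > 0, by multiplying by a positive, i * t < g * t.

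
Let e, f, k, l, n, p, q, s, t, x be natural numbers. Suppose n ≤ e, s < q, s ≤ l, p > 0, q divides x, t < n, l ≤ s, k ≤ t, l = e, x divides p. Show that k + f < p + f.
Because s ≤ l and l ≤ s, s = l. Since l = e, s = e. s < q, so e < q. n ≤ e, so n < q. Because t < n, t < q. From q divides x and x divides p, q divides p. Since p > 0, q ≤ p. Since t < q, t < p. k ≤ t, so k < p. Then k + f < p + f.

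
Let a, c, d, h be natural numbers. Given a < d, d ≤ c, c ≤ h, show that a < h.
From a < d and d ≤ c, a < c. c ≤ h, so a < h.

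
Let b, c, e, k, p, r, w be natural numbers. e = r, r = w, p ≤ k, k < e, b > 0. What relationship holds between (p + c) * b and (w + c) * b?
(p + c) * b < (w + c) * b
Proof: e = r and r = w, thus e = w. p ≤ k and k < e, hence p < e. e = w, so p < w. Then p + c < w + c. Since b > 0, by multiplying by a positive, (p + c) * b < (w + c) * b.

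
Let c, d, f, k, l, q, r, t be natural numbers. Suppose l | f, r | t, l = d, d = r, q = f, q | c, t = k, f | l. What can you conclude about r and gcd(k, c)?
r | gcd(k, c)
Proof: From t = k and r | t, r | k. From f | l and l | f, f = l. From l = d, f = d. Since d = r, f = r. q = f and q | c, therefore f | c. Since f = r, r | c. Since r | k, r | gcd(k, c).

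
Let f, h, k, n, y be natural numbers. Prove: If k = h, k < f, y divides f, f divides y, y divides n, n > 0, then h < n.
Because k = h and k < f, h < f. y divides f and f divides y, so y = f. From y divides n, f divides n. n > 0, so f ≤ n. h < f, so h < n.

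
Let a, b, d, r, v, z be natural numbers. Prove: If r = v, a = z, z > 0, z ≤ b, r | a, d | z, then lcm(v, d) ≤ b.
a = z and r | a, hence r | z. r = v, so v | z. d | z, so lcm(v, d) | z. z > 0, so lcm(v, d) ≤ z. z ≤ b, so lcm(v, d) ≤ b.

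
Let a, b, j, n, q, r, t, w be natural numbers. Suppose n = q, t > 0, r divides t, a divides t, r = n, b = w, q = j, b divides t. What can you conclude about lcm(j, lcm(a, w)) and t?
lcm(j, lcm(a, w)) ≤ t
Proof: n = q and q = j, thus n = j. r = n, so r = j. r divides t, so j divides t. b = w and b divides t, so w divides t. Since a divides t, lcm(a, w) divides t. j divides t, so lcm(j, lcm(a, w)) divides t. t > 0, so lcm(j, lcm(a, w)) ≤ t.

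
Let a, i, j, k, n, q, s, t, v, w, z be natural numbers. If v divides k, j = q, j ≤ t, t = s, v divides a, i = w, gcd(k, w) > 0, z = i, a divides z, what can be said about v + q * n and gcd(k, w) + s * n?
v + q * n ≤ gcd(k, w) + s * n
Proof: z = i and i = w, therefore z = w. v divides a and a divides z, therefore v divides z. Because z = w, v divides w. Since v divides k, v divides gcd(k, w). gcd(k, w) > 0, so v ≤ gcd(k, w). From t = s and j ≤ t, j ≤ s. Since j = q, q ≤ s. By multiplying by a non-negative, q * n ≤ s * n. Since v ≤ gcd(k, w), v + q * n ≤ gcd(k, w) + s * n.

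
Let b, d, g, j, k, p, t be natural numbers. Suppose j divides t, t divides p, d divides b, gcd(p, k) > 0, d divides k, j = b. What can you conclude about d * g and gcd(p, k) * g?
d * g ≤ gcd(p, k) * g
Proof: j divides t and t divides p, thus j divides p. j = b, so b divides p. Since d divides b, d divides p. Because d divides k, d divides gcd(p, k). Since gcd(p, k) > 0, d ≤ gcd(p, k). By multiplying by a non-negative, d * g ≤ gcd(p, k) * g.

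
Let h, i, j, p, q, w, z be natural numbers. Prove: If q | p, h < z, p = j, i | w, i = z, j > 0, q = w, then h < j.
Because i = z and i | w, z | w. Because q = w and q | p, w | p. p = j, so w | j. Since z | w, z | j. j > 0, so z ≤ j. h < z, so h < j.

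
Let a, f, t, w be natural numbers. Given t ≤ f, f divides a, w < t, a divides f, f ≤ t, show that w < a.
t ≤ f and f ≤ t, hence t = f. f divides a and a divides f, thus f = a. Since t = f, t = a. Since w < t, w < a.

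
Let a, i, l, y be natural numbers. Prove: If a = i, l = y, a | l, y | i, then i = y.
l = y and a | l, so a | y. a = i, so i | y. y | i, so i = y.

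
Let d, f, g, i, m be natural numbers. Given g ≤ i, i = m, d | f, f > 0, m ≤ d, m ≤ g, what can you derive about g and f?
g ≤ f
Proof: i = m and g ≤ i, thus g ≤ m. m ≤ g, so m = g. Since d | f and f > 0, d ≤ f. Since m ≤ d, m ≤ f. m = g, so g ≤ f.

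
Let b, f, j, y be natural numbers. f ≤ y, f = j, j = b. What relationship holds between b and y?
b ≤ y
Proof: f = j and j = b, so f = b. f ≤ y, so b ≤ y.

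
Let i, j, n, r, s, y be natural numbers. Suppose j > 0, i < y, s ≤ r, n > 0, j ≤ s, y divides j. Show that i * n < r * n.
From y divides j and j > 0, y ≤ j. Since i < y, i < j. j ≤ s and s ≤ r, therefore j ≤ r. i < j, so i < r. Since n > 0, by multiplying by a positive, i * n < r * n.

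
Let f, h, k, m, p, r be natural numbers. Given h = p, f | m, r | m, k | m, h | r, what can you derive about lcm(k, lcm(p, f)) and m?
lcm(k, lcm(p, f)) | m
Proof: From h | r and r | m, h | m. h = p, so p | m. f | m, so lcm(p, f) | m. k | m, so lcm(k, lcm(p, f)) | m.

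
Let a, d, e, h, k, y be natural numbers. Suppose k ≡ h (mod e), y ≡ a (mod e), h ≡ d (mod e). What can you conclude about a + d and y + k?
a + d ≡ y + k (mod e)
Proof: Because k ≡ h (mod e) and h ≡ d (mod e), k ≡ d (mod e). Since y ≡ a (mod e), by adding congruences, y + k ≡ a + d (mod e). Then a + d ≡ y + k (mod e).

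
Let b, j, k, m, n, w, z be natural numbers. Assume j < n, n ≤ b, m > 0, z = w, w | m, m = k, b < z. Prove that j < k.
From j < n and n ≤ b, j < b. b < z, so j < z. Since z = w, j < w. Since w | m and m > 0, w ≤ m. From j < w, j < m. Since m = k, j < k.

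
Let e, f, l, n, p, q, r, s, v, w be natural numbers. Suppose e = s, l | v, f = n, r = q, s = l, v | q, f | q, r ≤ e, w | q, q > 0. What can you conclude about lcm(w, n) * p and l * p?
lcm(w, n) * p | l * p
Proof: e = s and s = l, so e = l. r = q and r ≤ e, therefore q ≤ e. e = l, so q ≤ l. From l | v and v | q, l | q. q > 0, so l ≤ q. q ≤ l, so q = l. f = n and f | q, therefore n | q. w | q, so lcm(w, n) | q. Since q = l, lcm(w, n) | l. Then lcm(w, n) * p | l * p.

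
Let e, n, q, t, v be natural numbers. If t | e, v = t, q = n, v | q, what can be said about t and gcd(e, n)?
t | gcd(e, n)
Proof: q = n and v | q, so v | n. Because v = t, t | n. Since t | e, t | gcd(e, n).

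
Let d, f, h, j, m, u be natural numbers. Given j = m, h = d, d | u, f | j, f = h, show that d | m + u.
f = h and h = d, thus f = d. f | j, so d | j. j = m, so d | m. d | u, so d | m + u.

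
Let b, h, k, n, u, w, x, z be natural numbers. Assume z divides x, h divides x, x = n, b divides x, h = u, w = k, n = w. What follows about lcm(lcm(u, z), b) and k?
lcm(lcm(u, z), b) divides k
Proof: From x = n and n = w, x = w. From w = k, x = k. h = u and h divides x, hence u divides x. From z divides x, lcm(u, z) divides x. b divides x, so lcm(lcm(u, z), b) divides x. Since x = k, lcm(lcm(u, z), b) divides k.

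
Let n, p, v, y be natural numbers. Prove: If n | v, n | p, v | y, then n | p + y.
n | v and v | y, therefore n | y. n | p, so n | p + y.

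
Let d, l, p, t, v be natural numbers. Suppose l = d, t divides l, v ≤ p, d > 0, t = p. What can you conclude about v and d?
v ≤ d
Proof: l = d and t divides l, hence t divides d. t = p, so p divides d. Since d > 0, p ≤ d. Since v ≤ p, v ≤ d.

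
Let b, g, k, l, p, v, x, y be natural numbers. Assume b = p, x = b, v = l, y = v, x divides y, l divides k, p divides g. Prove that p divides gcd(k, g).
Since y = v and x divides y, x divides v. v = l, so x divides l. x = b, so b divides l. Since l divides k, b divides k. b = p, so p divides k. Since p divides g, p divides gcd(k, g).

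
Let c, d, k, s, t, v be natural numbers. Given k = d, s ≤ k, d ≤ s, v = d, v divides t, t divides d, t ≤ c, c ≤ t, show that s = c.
k = d and s ≤ k, therefore s ≤ d. From d ≤ s, s = d. Because v = d and v divides t, d divides t. Since t divides d, d = t. Since s = d, s = t. Because t ≤ c and c ≤ t, t = c. Since s = t, s = c.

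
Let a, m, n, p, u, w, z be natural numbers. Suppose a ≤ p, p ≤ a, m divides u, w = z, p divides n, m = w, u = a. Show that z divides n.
m = w and w = z, hence m = z. a ≤ p and p ≤ a, thus a = p. u = a, so u = p. Since m divides u, m divides p. p divides n, so m divides n. m = z, so z divides n.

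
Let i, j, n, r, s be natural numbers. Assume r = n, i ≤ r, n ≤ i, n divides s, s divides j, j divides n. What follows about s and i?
s = i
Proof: r = n and i ≤ r, therefore i ≤ n. Since n ≤ i, i = n. From s divides j and j divides n, s divides n. Since n divides s, n = s. i = n, so i = s. Then s = i.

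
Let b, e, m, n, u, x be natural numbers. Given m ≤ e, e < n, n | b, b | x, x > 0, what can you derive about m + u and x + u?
m + u < x + u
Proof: m ≤ e and e < n, thus m < n. From n | b and b | x, n | x. x > 0, so n ≤ x. m < n, so m < x. Then m + u < x + u.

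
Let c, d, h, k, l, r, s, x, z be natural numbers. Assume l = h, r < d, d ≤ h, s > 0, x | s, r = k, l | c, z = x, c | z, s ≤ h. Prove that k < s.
Since l | c and c | z, l | z. l = h, so h | z. Since z = x, h | x. Since x | s, h | s. s > 0, so h ≤ s. Since s ≤ h, h = s. r < d and d ≤ h, therefore r < h. Since h = s, r < s. r = k, so k < s.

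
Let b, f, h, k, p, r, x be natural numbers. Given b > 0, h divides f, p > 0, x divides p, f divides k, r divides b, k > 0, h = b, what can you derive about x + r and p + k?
x + r ≤ p + k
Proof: x divides p and p > 0, therefore x ≤ p. r divides b and b > 0, therefore r ≤ b. h divides f and f divides k, so h divides k. Since k > 0, h ≤ k. Since h = b, b ≤ k. Since r ≤ b, r ≤ k. x ≤ p, so x + r ≤ p + k.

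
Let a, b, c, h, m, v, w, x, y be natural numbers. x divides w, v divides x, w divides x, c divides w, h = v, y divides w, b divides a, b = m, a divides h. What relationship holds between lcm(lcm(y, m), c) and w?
lcm(lcm(y, m), c) divides w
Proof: b divides a and a divides h, hence b divides h. h = v, so b divides v. b = m, so m divides v. x divides w and w divides x, therefore x = w. Since v divides x, v divides w. Since m divides v, m divides w. Since y divides w, lcm(y, m) divides w. c divides w, so lcm(lcm(y, m), c) divides w.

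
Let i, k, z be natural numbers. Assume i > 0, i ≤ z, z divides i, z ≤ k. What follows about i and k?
i ≤ k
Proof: z divides i and i > 0, thus z ≤ i. Because i ≤ z, z = i. z ≤ k, so i ≤ k.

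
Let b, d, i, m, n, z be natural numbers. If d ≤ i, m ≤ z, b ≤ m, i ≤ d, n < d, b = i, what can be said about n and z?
n < z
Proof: i ≤ d and d ≤ i, thus i = d. b = i and b ≤ m, so i ≤ m. Since m ≤ z, i ≤ z. Because i = d, d ≤ z. Since n < d, n < z.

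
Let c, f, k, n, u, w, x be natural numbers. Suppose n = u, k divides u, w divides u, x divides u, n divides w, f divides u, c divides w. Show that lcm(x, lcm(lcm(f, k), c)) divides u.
f divides u and k divides u, therefore lcm(f, k) divides u. n = u and n divides w, so u divides w. Since w divides u, w = u. Since c divides w, c divides u. lcm(f, k) divides u, so lcm(lcm(f, k), c) divides u. Since x divides u, lcm(x, lcm(lcm(f, k), c)) divides u.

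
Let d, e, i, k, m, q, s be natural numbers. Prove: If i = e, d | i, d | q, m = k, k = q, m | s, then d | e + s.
From i = e and d | i, d | e. m = k and k = q, therefore m = q. Since m | s, q | s. d | q, so d | s. From d | e, d | e + s.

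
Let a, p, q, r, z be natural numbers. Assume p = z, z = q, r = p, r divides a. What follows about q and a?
q divides a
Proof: p = z and z = q, so p = q. Because r = p and r divides a, p divides a. Since p = q, q divides a.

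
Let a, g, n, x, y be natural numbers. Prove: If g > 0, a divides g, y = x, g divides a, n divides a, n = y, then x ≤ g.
Because n = y and y = x, n = x. Because a divides g and g divides a, a = g. n divides a, so n divides g. n = x, so x divides g. Since g > 0, x ≤ g.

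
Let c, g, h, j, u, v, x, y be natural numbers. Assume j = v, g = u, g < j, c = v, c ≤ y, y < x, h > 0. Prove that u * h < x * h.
g = u and g < j, so u < j. j = v, so u < v. c = v and c ≤ y, therefore v ≤ y. y < x, so v < x. From u < v, u < x. Since h > 0, u * h < x * h.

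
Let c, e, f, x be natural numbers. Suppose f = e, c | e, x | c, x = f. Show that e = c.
x = f and f = e, therefore x = e. x | c, so e | c. c | e, so e = c.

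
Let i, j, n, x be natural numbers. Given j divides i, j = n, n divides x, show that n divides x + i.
Because j = n and j divides i, n divides i. From n divides x, n divides x + i.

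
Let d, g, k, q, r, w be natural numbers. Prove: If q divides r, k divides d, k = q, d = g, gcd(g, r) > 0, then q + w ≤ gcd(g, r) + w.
From d = g and k divides d, k divides g. k = q, so q divides g. q divides r, so q divides gcd(g, r). gcd(g, r) > 0, so q ≤ gcd(g, r). Then q + w ≤ gcd(g, r) + w.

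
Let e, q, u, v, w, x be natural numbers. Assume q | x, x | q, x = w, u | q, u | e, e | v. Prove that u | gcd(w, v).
Since q | x and x | q, q = x. x = w, so q = w. u | q, so u | w. u | e and e | v, hence u | v. u | w, so u | gcd(w, v).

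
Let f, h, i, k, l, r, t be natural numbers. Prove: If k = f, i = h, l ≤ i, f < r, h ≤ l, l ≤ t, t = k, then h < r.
Since i = h and l ≤ i, l ≤ h. h ≤ l, so l = h. t = k and k = f, therefore t = f. Since l ≤ t, l ≤ f. Since l = h, h ≤ f. f < r, so h < r.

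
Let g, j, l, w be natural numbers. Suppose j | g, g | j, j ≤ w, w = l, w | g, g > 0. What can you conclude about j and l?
j = l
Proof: g | j and j | g, thus g = j. Because w | g and g > 0, w ≤ g. From g = j, w ≤ j. Since j ≤ w, j = w. w = l, so j = l.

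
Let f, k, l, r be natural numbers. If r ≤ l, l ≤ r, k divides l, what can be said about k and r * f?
k divides r * f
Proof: l ≤ r and r ≤ l, so l = r. k divides l, so k divides r. Then k divides r * f.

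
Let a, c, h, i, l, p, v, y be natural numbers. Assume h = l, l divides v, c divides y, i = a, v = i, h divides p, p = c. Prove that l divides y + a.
p = c and h divides p, so h divides c. h = l, so l divides c. Since c divides y, l divides y. From v = i and i = a, v = a. l divides v, so l divides a. Since l divides y, l divides y + a.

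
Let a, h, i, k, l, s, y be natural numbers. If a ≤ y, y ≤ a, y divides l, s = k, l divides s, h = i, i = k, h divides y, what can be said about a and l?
a = l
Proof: a ≤ y and y ≤ a, so a = y. Since s = k and l divides s, l divides k. h = i and i = k, so h = k. From h divides y, k divides y. Since l divides k, l divides y. y divides l, so y = l. a = y, so a = l.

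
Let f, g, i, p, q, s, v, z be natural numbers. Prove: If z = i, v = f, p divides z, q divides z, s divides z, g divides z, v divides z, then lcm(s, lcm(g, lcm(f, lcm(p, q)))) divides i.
Because v = f and v divides z, f divides z. p divides z and q divides z, therefore lcm(p, q) divides z. f divides z, so lcm(f, lcm(p, q)) divides z. Since g divides z, lcm(g, lcm(f, lcm(p, q))) divides z. s divides z, so lcm(s, lcm(g, lcm(f, lcm(p, q)))) divides z. Since z = i, lcm(s, lcm(g, lcm(f, lcm(p, q)))) divides i.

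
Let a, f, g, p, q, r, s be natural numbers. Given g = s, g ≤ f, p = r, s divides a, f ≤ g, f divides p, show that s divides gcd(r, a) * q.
Since f ≤ g and g ≤ f, f = g. From g = s, f = s. f divides p, so s divides p. Because p = r, s divides r. s divides a, so s divides gcd(r, a). Then s divides gcd(r, a) * q.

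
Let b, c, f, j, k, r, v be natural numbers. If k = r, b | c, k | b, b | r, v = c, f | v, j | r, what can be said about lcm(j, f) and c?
lcm(j, f) | c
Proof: k = r and k | b, hence r | b. b | r, so b = r. b | c, so r | c. Since j | r, j | c. v = c and f | v, hence f | c. From j | c, lcm(j, f) | c.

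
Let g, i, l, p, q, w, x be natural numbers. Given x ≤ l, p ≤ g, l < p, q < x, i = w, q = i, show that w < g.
From q = i and i = w, q = w. Since q < x, w < x. l < p and p ≤ g, so l < g. x ≤ l, so x < g. Since w < x, w < g.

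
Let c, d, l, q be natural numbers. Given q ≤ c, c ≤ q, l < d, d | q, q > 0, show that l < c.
q ≤ c and c ≤ q, thus q = c. d | q and q > 0, so d ≤ q. Since l < d, l < q. q = c, so l < c.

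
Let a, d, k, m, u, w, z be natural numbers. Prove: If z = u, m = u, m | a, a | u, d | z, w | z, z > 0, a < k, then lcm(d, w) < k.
From m = u and m | a, u | a. a | u, so u = a. Because z = u, z = a. Since d | z and w | z, lcm(d, w) | z. Since z > 0, lcm(d, w) ≤ z. z = a, so lcm(d, w) ≤ a. a < k, so lcm(d, w) < k.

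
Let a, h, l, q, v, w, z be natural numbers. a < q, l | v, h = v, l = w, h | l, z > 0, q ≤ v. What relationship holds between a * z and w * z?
a * z < w * z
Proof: h = v and h | l, thus v | l. l | v, so v = l. l = w, so v = w. Since q ≤ v, q ≤ w. Because a < q, a < w. z > 0, so a * z < w * z.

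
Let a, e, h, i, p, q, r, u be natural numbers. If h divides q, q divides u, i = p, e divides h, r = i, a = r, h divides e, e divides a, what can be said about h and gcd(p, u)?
h divides gcd(p, u)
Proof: e divides h and h divides e, thus e = h. Because a = r and r = i, a = i. Since e divides a, e divides i. From i = p, e divides p. Since e = h, h divides p. h divides q and q divides u, therefore h divides u. h divides p, so h divides gcd(p, u).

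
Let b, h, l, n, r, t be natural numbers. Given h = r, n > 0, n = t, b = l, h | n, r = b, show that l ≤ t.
Because h = r and h | n, r | n. r = b, so b | n. Since n > 0, b ≤ n. b = l, so l ≤ n. Since n = t, l ≤ t.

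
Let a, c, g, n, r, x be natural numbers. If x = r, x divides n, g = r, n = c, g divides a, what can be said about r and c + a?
r divides c + a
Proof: Because x = r and x divides n, r divides n. Since n = c, r divides c. g = r and g divides a, therefore r divides a. Since r divides c, r divides c + a.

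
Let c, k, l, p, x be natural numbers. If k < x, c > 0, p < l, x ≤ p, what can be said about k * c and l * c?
k * c < l * c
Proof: Because x ≤ p and p < l, x < l. Since k < x, k < l. Since c > 0, by multiplying by a positive, k * c < l * c.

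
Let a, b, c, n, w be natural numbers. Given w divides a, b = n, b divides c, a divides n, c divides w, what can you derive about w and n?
w = n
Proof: Because b = n and b divides c, n divides c. Since c divides w, n divides w. Because w divides a and a divides n, w divides n. Since n divides w, n = w. Then w = n.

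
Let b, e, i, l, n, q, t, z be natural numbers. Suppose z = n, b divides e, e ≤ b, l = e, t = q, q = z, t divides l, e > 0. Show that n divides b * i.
Because q = z and z = n, q = n. b divides e and e > 0, hence b ≤ e. e ≤ b, so e = b. t = q and t divides l, hence q divides l. l = e, so q divides e. Since e = b, q divides b. Since q = n, n divides b. Then n divides b * i.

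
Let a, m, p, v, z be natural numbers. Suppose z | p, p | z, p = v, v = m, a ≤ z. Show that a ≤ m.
z | p and p | z, therefore z = p. p = v, so z = v. Since v = m, z = m. Since a ≤ z, a ≤ m.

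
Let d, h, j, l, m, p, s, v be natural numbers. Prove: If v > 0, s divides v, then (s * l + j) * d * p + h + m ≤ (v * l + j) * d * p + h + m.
Since s divides v and v > 0, s ≤ v. By multiplying by a non-negative, s * l ≤ v * l. Then s * l + j ≤ v * l + j. By multiplying by a non-negative, (s * l + j) * d ≤ (v * l + j) * d. By multiplying by a non-negative, (s * l + j) * d * p ≤ (v * l + j) * d * p. Then (s * l + j) * d * p + h ≤ (v * l + j) * d * p + h. Then (s * l + j) * d * p + h + m ≤ (v * l + j) * d * p + h + m.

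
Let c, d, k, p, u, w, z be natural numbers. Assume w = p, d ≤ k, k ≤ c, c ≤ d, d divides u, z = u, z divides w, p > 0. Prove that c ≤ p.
Because d ≤ k and k ≤ c, d ≤ c. Since c ≤ d, d = c. z = u and z divides w, therefore u divides w. Since d divides u, d divides w. d = c, so c divides w. Since w = p, c divides p. Because p > 0, c ≤ p.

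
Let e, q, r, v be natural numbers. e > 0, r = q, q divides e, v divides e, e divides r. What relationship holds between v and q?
v ≤ q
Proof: r = q and e divides r, so e divides q. Since q divides e, e = q. v divides e and e > 0, hence v ≤ e. e = q, so v ≤ q.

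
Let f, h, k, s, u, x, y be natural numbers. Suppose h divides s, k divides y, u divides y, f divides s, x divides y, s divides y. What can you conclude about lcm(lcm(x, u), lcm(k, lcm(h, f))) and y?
lcm(lcm(x, u), lcm(k, lcm(h, f))) divides y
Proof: x divides y and u divides y, so lcm(x, u) divides y. h divides s and f divides s, thus lcm(h, f) divides s. Since s divides y, lcm(h, f) divides y. Since k divides y, lcm(k, lcm(h, f)) divides y. From lcm(x, u) divides y, lcm(lcm(x, u), lcm(k, lcm(h, f))) divides y.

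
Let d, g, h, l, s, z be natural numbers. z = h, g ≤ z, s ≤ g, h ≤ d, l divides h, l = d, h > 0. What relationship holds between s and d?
s ≤ d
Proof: l divides h and h > 0, so l ≤ h. l = d, so d ≤ h. Since h ≤ d, h = d. z = h, so z = d. s ≤ g and g ≤ z, so s ≤ z. z = d, so s ≤ d.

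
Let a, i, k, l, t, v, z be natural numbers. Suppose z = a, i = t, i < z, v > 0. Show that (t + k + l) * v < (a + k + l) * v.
Since i = t and i < z, t < z. Since z = a, t < a. Then t + k < a + k. Then t + k + l < a + k + l. Since v > 0, (t + k + l) * v < (a + k + l) * v.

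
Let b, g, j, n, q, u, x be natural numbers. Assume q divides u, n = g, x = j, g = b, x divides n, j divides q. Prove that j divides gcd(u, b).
Because j divides q and q divides u, j divides u. n = g and x divides n, thus x divides g. From x = j, j divides g. From g = b, j divides b. Since j divides u, j divides gcd(u, b).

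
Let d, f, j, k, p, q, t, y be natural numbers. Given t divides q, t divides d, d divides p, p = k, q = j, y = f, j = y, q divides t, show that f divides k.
t divides q and q divides t, so t = q. q = j, so t = j. Since j = y, t = y. Since y = f, t = f. p = k and d divides p, hence d divides k. t divides d, so t divides k. t = f, so f divides k.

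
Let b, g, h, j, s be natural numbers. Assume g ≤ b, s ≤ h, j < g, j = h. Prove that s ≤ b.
j = h and j < g, therefore h < g. Since g ≤ b, h < b. s ≤ h, so s < b. Then s ≤ b.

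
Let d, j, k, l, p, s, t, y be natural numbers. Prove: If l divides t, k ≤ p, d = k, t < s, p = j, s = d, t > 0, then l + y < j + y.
l divides t and t > 0, thus l ≤ t. s = d and t < s, so t < d. d = k, so t < k. p = j and k ≤ p, thus k ≤ j. t < k, so t < j. l ≤ t, so l < j. Then l + y < j + y.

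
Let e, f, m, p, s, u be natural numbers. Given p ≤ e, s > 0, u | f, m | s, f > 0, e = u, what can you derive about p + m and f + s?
p + m ≤ f + s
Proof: Because e = u and p ≤ e, p ≤ u. From u | f and f > 0, u ≤ f. Because p ≤ u, p ≤ f. m | s and s > 0, thus m ≤ s. p ≤ f, so p + m ≤ f + s.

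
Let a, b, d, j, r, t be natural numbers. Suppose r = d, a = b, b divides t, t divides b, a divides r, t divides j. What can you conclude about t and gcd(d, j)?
t divides gcd(d, j)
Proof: Since b divides t and t divides b, b = t. a = b, so a = t. Since a divides r, t divides r. Since r = d, t divides d. From t divides j, t divides gcd(d, j).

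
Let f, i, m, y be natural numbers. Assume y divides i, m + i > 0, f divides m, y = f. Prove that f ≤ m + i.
y = f and y divides i, therefore f divides i. Since f divides m, f divides m + i. m + i > 0, so f ≤ m + i.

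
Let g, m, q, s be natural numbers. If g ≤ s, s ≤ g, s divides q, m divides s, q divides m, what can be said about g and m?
g = m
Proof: g ≤ s and s ≤ g, therefore g = s. Because s divides q and q divides m, s divides m. m divides s, so s = m. g = s, so g = m.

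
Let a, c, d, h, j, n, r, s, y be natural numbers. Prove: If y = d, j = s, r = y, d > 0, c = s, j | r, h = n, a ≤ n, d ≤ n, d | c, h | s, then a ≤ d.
r = y and y = d, so r = d. Since j = s and j | r, s | r. r = d, so s | d. c = s and d | c, so d | s. Since s | d, s = d. Since h = n and h | s, n | s. Since s = d, n | d. d > 0, so n ≤ d. d ≤ n, so n = d. Because a ≤ n, a ≤ d.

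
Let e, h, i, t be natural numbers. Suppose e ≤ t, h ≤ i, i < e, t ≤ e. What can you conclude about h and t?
h < t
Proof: Because e ≤ t and t ≤ e, e = t. Because h ≤ i and i < e, h < e. Because e = t, h < t.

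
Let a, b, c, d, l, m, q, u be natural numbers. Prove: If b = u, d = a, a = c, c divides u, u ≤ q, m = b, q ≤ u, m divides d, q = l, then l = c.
Since d = a and m divides d, m divides a. m = b, so b divides a. a = c, so b divides c. b = u, so u divides c. Since c divides u, c = u. From u ≤ q and q ≤ u, u = q. Since c = u, c = q. q = l, so c = l. Then l = c.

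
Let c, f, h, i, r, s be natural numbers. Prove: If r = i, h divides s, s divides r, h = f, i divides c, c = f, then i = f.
c = f and i divides c, so i divides f. h = f and h divides s, therefore f divides s. r = i and s divides r, therefore s divides i. From f divides s, f divides i. i divides f, so i = f.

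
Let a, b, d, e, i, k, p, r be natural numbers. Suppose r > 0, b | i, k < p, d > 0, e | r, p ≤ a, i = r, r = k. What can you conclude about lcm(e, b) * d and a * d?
lcm(e, b) * d < a * d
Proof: i = r and b | i, hence b | r. e | r, so lcm(e, b) | r. Since r > 0, lcm(e, b) ≤ r. Since r = k, lcm(e, b) ≤ k. k < p and p ≤ a, therefore k < a. lcm(e, b) ≤ k, so lcm(e, b) < a. Since d > 0, lcm(e, b) * d < a * d.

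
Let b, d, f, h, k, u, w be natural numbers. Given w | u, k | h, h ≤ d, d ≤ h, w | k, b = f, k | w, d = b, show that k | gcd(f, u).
h ≤ d and d ≤ h, therefore h = d. d = b, so h = b. b = f, so h = f. k | h, so k | f. w | k and k | w, therefore w = k. Since w | u, k | u. k | f, so k | gcd(f, u).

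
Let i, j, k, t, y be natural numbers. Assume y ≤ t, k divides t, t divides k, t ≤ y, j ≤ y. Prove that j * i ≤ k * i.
y ≤ t and t ≤ y, therefore y = t. Because t divides k and k divides t, t = k. y = t, so y = k. From j ≤ y, j ≤ k. By multiplying by a non-negative, j * i ≤ k * i.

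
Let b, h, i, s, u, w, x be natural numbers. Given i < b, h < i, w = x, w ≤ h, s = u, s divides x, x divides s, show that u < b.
x divides s and s divides x, therefore x = s. w = x, so w = s. s = u, so w = u. h < i and i < b, therefore h < b. Since w ≤ h, w < b. Since w = u, u < b.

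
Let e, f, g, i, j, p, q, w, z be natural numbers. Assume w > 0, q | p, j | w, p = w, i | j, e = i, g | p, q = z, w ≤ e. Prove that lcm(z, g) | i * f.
e = i and w ≤ e, therefore w ≤ i. i | j and j | w, therefore i | w. Since w > 0, i ≤ w. Since w ≤ i, w = i. p = w, so p = i. q = z and q | p, thus z | p. g | p, so lcm(z, g) | p. From p = i, lcm(z, g) | i. Then lcm(z, g) | i * f.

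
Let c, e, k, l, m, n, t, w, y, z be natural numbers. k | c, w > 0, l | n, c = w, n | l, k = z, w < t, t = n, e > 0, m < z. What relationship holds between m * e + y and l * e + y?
m * e + y < l * e + y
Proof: n | l and l | n, thus n = l. Since t = n, t = l. c = w and k | c, so k | w. Since k = z, z | w. w > 0, so z ≤ w. From w < t, z < t. Since m < z, m < t. Since t = l, m < l. Since e > 0, m * e < l * e. Then m * e + y < l * e + y.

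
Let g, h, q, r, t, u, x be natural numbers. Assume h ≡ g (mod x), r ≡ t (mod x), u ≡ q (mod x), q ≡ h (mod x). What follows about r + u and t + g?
r + u ≡ t + g (mod x)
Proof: u ≡ q (mod x) and q ≡ h (mod x), thus u ≡ h (mod x). h ≡ g (mod x), so u ≡ g (mod x). r ≡ t (mod x), so r + u ≡ t + g (mod x).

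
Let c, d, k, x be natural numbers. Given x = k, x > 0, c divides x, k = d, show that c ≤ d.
From x = k and k = d, x = d. From c divides x and x > 0, c ≤ x. Since x = d, c ≤ d.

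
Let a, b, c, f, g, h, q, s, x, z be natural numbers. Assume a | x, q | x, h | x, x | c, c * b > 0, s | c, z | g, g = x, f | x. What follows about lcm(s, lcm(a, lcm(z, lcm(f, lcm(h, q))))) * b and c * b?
lcm(s, lcm(a, lcm(z, lcm(f, lcm(h, q))))) * b ≤ c * b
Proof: g = x and z | g, hence z | x. Because h | x and q | x, lcm(h, q) | x. Since f | x, lcm(f, lcm(h, q)) | x. Since z | x, lcm(z, lcm(f, lcm(h, q))) | x. a | x, so lcm(a, lcm(z, lcm(f, lcm(h, q)))) | x. x | c, so lcm(a, lcm(z, lcm(f, lcm(h, q)))) | c. Since s | c, lcm(s, lcm(a, lcm(z, lcm(f, lcm(h, q))))) | c. Then lcm(s, lcm(a, lcm(z, lcm(f, lcm(h, q))))) * b | c * b. Because c * b > 0, lcm(s, lcm(a, lcm(z, lcm(f, lcm(h, q))))) * b ≤ c * b.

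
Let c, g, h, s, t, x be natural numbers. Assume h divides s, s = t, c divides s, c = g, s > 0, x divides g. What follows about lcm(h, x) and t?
lcm(h, x) ≤ t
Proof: c = g and c divides s, thus g divides s. Since x divides g, x divides s. Since h divides s, lcm(h, x) divides s. s > 0, so lcm(h, x) ≤ s. s = t, so lcm(h, x) ≤ t.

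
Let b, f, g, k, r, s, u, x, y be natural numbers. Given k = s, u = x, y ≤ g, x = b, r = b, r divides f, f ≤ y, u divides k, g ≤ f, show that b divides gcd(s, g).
Because u = x and x = b, u = b. Since k = s and u divides k, u divides s. Since u = b, b divides s. f ≤ y and y ≤ g, hence f ≤ g. g ≤ f, so f = g. r = b and r divides f, so b divides f. Since f = g, b divides g. Since b divides s, b divides gcd(s, g).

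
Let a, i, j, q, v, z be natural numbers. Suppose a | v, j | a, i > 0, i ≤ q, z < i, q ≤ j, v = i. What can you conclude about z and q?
z < q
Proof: v = i and a | v, thus a | i. Since j | a, j | i. From i > 0, j ≤ i. From q ≤ j, q ≤ i. Because i ≤ q, i = q. z < i, so z < q.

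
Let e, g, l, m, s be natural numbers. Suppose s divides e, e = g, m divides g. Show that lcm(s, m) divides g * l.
e = g and s divides e, hence s divides g. m divides g, so lcm(s, m) divides g. Then lcm(s, m) divides g * l.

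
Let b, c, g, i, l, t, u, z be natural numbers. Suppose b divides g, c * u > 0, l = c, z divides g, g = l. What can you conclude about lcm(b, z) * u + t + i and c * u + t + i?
lcm(b, z) * u + t + i ≤ c * u + t + i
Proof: Since g = l and l = c, g = c. From b divides g and z divides g, lcm(b, z) divides g. Since g = c, lcm(b, z) divides c. Then lcm(b, z) * u divides c * u. c * u > 0, so lcm(b, z) * u ≤ c * u. Then lcm(b, z) * u + t ≤ c * u + t. Then lcm(b, z) * u + t + i ≤ c * u + t + i.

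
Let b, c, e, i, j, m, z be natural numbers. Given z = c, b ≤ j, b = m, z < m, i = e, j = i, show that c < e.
From j = i and i = e, j = e. Since z = c and z < m, c < m. b = m and b ≤ j, thus m ≤ j. Since c < m, c < j. j = e, so c < e.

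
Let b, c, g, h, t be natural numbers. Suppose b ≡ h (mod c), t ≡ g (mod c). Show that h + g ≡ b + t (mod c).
b ≡ h (mod c) and t ≡ g (mod c), so b + t ≡ h + g (mod c). Then h + g ≡ b + t (mod c).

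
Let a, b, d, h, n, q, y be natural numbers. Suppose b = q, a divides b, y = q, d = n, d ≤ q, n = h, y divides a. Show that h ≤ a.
y = q and y divides a, so q divides a. b = q and a divides b, so a divides q. q divides a, so q = a. From d = n and n = h, d = h. Because d ≤ q, h ≤ q. Since q = a, h ≤ a.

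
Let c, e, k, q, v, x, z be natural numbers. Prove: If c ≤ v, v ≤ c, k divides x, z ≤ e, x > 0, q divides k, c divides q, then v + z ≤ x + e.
c ≤ v and v ≤ c, therefore c = v. Because q divides k and k divides x, q divides x. c divides q, so c divides x. Since x > 0, c ≤ x. Since c = v, v ≤ x. Since z ≤ e, v + z ≤ x + e.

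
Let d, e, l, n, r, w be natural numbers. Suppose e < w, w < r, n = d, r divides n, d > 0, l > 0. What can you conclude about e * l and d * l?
e * l < d * l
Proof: n = d and r divides n, so r divides d. From d > 0, r ≤ d. From w < r, w < d. From e < w, e < d. Combined with l > 0, by multiplying by a positive, e * l < d * l.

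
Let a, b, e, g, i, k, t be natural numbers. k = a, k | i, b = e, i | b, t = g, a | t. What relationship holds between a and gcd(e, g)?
a | gcd(e, g)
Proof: b = e and i | b, thus i | e. k | i, so k | e. Since k = a, a | e. t = g and a | t, thus a | g. a | e, so a | gcd(e, g).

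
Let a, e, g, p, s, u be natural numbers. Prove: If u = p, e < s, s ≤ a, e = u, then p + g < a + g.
e = u and u = p, so e = p. Because e < s, p < s. s ≤ a, so p < a. Then p + g < a + g.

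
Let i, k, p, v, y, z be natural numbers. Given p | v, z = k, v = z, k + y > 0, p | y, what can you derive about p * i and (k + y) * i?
p * i ≤ (k + y) * i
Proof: From v = z and p | v, p | z. z = k, so p | k. From p | y, p | k + y. k + y > 0, so p ≤ k + y. Then p * i ≤ (k + y) * i.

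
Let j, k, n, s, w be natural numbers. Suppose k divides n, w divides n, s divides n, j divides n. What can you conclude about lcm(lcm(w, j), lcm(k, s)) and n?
lcm(lcm(w, j), lcm(k, s)) divides n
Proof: w divides n and j divides n, hence lcm(w, j) divides n. Since k divides n and s divides n, lcm(k, s) divides n. Since lcm(w, j) divides n, lcm(lcm(w, j), lcm(k, s)) divides n.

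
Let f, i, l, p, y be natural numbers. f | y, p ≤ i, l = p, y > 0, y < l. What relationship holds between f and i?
f < i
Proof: f | y and y > 0, hence f ≤ y. Because y < l, f < l. Since l = p, f < p. p ≤ i, so f < i.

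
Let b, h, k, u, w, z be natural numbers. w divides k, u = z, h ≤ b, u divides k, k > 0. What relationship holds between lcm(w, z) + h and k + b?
lcm(w, z) + h ≤ k + b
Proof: Because u = z and u divides k, z divides k. Since w divides k, lcm(w, z) divides k. Since k > 0, lcm(w, z) ≤ k. h ≤ b, so lcm(w, z) + h ≤ k + b.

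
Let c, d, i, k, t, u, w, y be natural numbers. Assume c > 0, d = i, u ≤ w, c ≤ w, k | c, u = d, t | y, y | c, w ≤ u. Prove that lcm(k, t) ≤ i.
From w ≤ u and u ≤ w, w = u. Because u = d, w = d. Since d = i, w = i. Because t | y and y | c, t | c. k | c, so lcm(k, t) | c. Because c > 0, lcm(k, t) ≤ c. Since c ≤ w, lcm(k, t) ≤ w. w = i, so lcm(k, t) ≤ i.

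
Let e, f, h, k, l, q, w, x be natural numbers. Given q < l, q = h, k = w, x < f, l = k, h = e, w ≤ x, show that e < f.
Because q = h and h = e, q = e. l = k and q < l, therefore q < k. k = w, so q < w. Since w ≤ x, q < x. Since x < f, q < f. Since q = e, e < f.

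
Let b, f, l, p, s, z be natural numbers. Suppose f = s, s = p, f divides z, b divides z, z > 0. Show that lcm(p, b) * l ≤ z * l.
f = s and s = p, thus f = p. f divides z, so p divides z. Since b divides z, lcm(p, b) divides z. Since z > 0, lcm(p, b) ≤ z. By multiplying by a non-negative, lcm(p, b) * l ≤ z * l.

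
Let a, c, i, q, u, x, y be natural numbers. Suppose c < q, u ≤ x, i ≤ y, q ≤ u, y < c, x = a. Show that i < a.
y < c and c < q, so y < q. q ≤ u and u ≤ x, hence q ≤ x. Since y < q, y < x. From i ≤ y, i < x. Since x = a, i < a.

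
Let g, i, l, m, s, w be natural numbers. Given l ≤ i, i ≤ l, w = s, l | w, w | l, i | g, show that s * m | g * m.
i ≤ l and l ≤ i, so i = l. l | w and w | l, thus l = w. i = l, so i = w. Since w = s, i = s. Since i | g, s | g. Then s * m | g * m.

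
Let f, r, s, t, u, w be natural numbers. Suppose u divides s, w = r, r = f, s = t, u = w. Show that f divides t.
w = r and r = f, thus w = f. Because u = w and u divides s, w divides s. Since s = t, w divides t. w = f, so f divides t.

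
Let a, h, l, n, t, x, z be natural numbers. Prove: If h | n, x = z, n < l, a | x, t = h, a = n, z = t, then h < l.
From x = z and z = t, x = t. t = h, so x = h. From a = n and a | x, n | x. Since x = h, n | h. Since h | n, n = h. n < l, so h < l.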